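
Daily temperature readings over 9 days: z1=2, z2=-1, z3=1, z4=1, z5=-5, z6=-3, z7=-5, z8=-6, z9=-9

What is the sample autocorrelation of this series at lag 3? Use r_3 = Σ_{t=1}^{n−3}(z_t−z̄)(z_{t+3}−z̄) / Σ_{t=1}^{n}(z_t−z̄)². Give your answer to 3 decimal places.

Mean z̄ = (2 − 1 + 1 + 1 − 5 − 3 − 5 − 6 − 9)/9 = -2.7778
Σ(z_t−z̄)(z_{t+3}−z̄) = (18.0494) + (-3.9506) + (-0.8395) + (-8.3951) + (7.1605) + (1.3827) = 13.4074
Denominator Σ(z_t−z̄)² = 113.5556
r_3 = 13.4074 / 113.5556 = 0.118

0.118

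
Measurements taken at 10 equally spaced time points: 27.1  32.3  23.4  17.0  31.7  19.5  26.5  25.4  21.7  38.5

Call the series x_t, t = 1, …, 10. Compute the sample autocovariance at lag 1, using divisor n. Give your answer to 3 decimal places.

-12.596

Mean x̄ = (27.1 + 32.3 + 23.4 + 17.0 + 31.7 + 19.5 + 26.5 + 25.4 + 21.7 + 38.5)/10 = 26.3100
Σ_{t=1}^{9}(x_t−x̄)(x_{t+1}−x̄) = -125.9611
γ_1 = -125.9611 / 10 = -12.596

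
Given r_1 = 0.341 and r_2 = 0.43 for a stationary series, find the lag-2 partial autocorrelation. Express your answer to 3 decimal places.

φ_{22} = (r_2 − r_1²) / (1 − r_1²)
r_1² = (0.341)² = 0.116281
Numerator = 0.43 − 0.1163 = 0.3137; denominator = 1 − 0.1163 = 0.8837
φ_{22} = 0.3137 / 0.8837 = 0.355

0.355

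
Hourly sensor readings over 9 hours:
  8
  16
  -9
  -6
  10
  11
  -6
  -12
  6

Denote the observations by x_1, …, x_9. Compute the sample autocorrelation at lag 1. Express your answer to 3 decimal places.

0.012

Mean x̄ = (8 + 16 − 9 − 6 + 10 + 11 − 6 − 12 + 6)/9 = 2.0000
Numerator Σ_{t=1}^{8}(x_t−x̄)(x_{t+1}−x̄) = 10.0000
Denominator Σ(x_t−x̄)² = 838.0000
r_1 = 10.0000 / 838.0000 = 0.012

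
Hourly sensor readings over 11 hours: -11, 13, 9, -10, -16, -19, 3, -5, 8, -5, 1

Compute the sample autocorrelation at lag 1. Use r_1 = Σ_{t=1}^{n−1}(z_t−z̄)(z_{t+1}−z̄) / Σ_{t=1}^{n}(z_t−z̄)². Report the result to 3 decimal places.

0.106

Mean z̄ = (-11 + 13 + 9 − 10 − 16 − 19 + 3 − 5 + 8 − 5 + 1)/11 = -2.9091
Numerator Σ_{t=1}^{10}(z_t−z̄)(z_{t+1}−z̄) = 118.5372
Denominator Σ(z_t−z̄)² = 1118.9091
r_1 = 118.5372 / 1118.9091 = 0.106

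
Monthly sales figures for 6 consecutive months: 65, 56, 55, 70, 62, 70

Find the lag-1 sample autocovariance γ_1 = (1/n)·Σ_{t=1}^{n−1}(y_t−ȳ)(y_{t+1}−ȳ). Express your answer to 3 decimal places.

-4.667

Mean ȳ = (65 + 56 + 55 + 70 + 62 + 70)/6 = 63.0000
Deviations: 2.0000, -7.0000, -8.0000, 7.0000, -1.0000, 7.0000
Σ_{t=1}^{5}(y_t−ȳ)(y_{t+1}−ȳ) = -28.0000
γ_1 = -28.0000 / 6 = -4.667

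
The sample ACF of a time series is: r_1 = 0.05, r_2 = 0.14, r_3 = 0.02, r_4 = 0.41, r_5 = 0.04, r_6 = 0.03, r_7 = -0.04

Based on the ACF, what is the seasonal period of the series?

4

The largest autocorrelation is r_4 = 0.41; the remaining lags stay at or below 0.14.
The dominant spike at lag 4 indicates a seasonal period of 4.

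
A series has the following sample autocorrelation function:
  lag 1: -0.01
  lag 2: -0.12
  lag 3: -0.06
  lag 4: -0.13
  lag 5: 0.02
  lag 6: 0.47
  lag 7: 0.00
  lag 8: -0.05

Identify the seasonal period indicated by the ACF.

6

The largest autocorrelation is r_6 = 0.47; the remaining lags stay at or below 0.02.
The dominant spike at lag 6 indicates a seasonal period of 6.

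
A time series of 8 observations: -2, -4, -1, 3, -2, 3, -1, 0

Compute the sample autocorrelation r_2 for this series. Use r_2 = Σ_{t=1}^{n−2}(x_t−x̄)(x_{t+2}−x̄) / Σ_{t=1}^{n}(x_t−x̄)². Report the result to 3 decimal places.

0.095

Mean x̄ = (-2 − 4 − 1 + 3 − 2 + 3 − 1 + 0)/8 = -0.5000
Numerator Σ_{t=1}^{6}(x_t−x̄)(x_{t+2}−x̄) = 4.0000
Denominator Σ(x_t−x̄)² = 42.0000
r_2 = 4.0000 / 42.0000 = 0.095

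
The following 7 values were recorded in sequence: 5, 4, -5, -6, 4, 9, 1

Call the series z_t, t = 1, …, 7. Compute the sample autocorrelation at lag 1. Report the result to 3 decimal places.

Mean z̄ = (5 + 4 − 5 − 6 + 4 + 9 + 1)/7 = 1.7143
Numerator Σ_{t=1}^{6}(z_t−z̄)(z_{t+1}−z̄) = 37.7755
Denominator Σ(z_t−z̄)² = 179.4286
r_1 = 37.7755 / 179.4286 = 0.211

0.211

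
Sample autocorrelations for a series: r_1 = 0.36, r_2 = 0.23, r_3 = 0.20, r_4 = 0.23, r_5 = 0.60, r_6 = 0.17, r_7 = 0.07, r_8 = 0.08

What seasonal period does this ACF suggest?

The largest autocorrelation is r_5 = 0.60; the remaining lags stay at or below 0.36. The elevated value at lag 1 (0.36), dropping to 0.23 at lag 2, reflects decaying short-term dependence rather than seasonality.
The dominant spike at lag 5 indicates a seasonal period of 5.

5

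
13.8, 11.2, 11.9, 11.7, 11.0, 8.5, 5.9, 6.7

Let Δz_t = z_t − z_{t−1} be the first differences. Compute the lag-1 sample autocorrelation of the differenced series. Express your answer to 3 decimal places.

-0.144

First differences Δz: -2.6, 0.7, -0.2, -0.7, -2.5, -2.6, 0.8
Mean of differences = -1.0143
Numerator Σ(Δz_t−Δz̄)(Δz_{t+1}−Δz̄) = -2.0545
Denominator Σ(Δz_t−Δz̄)² = 14.2286
r_1(Δz) = -2.0545 / 14.2286 = -0.144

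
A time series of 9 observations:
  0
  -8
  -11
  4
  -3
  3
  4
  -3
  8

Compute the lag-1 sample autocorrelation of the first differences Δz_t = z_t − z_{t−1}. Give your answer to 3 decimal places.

First differences Δz: -8, -3, 15, -7, 6, 1, -7, 11
Mean of differences = 1.0000
Numerator Σ(Δz_t−Δz̄)(Δz_{t+1}−Δz̄) = -252.0000
Denominator Σ(Δz_t−Δz̄)² = 546.0000
r_1(Δz) = -252.0000 / 546.0000 = -0.462

-0.462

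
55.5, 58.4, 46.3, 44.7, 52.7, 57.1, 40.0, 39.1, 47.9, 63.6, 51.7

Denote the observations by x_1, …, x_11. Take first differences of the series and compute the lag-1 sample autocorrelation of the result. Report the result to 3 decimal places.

First differences Δx: 2.9, -12.1, -1.6, 8.0, 4.4, -17.1, -0.9, 8.8, 15.7, -11.9
Mean of differences = -0.3800
Numerator Σ(Δx_t−Δx̄)(Δx_{t+1}−Δx̄) = -107.9384
Denominator Σ(Δx_t−Δx̄)² = 998.0560
r_1(Δx) = -107.9384 / 998.0560 = -0.108

-0.108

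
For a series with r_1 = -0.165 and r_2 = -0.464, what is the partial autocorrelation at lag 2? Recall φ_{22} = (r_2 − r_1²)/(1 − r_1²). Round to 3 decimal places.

φ_{22} = (r_2 − r_1²) / (1 − r_1²)
r_1² = (-0.165)² = 0.027225
Numerator = -0.464 − 0.0272 = -0.4912; denominator = 1 − 0.0272 = 0.9728
φ_{22} = -0.4912 / 0.9728 = -0.505

-0.505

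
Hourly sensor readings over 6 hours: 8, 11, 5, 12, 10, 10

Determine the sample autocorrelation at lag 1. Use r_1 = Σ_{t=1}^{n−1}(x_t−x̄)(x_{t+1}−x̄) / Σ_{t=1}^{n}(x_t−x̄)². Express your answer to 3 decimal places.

-0.599

Mean x̄ = (8 + 11 + 5 + 12 + 10 + 10)/6 = 9.3333
Numerator Σ_{t=1}^{5}(x_t−x̄)(x_{t+1}−x̄) = -18.7778
Denominator Σ(x_t−x̄)² = 31.3333
r_1 = -18.7778 / 31.3333 = -0.599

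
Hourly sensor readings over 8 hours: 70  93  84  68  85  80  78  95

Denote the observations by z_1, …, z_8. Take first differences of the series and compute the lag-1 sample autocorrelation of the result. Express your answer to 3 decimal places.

First differences Δz: 23, -9, -16, 17, -5, -2, 17
Mean of differences = 3.5714
Numerator Σ(Δz_t−Δz̄)(Δz_{t+1}−Δz̄) = -403.1837
Denominator Σ(Δz_t−Δz̄)² = 1383.7143
r_1(Δz) = -403.1837 / 1383.7143 = -0.291

-0.291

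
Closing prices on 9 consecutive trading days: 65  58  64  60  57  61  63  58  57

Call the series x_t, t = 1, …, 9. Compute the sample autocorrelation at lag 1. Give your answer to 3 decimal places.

Mean x̄ = (65 + 58 + 64 + 60 + 57 + 61 + 63 + 58 + 57)/9 = 60.3333
Numerator Σ_{t=1}^{8}(x_t−x̄)(x_{t+1}−x̄) = -18.4444
Denominator Σ(x_t−x̄)² = 76.0000
r_1 = -18.4444 / 76.0000 = -0.243

-0.243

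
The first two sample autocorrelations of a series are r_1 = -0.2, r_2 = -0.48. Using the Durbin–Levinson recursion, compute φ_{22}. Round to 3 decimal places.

φ_{22} = (r_2 − r_1²) / (1 − r_1²)
r_1² = (-0.2)² = 0.04
Numerator = -0.48 − 0.0400 = -0.5200; denominator = 1 − 0.0400 = 0.9600
φ_{22} = -0.5200 / 0.9600 = -0.542

-0.542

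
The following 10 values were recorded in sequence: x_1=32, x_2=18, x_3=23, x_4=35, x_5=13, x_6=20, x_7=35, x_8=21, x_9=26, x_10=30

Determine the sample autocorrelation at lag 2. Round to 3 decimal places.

Mean x̄ = (32 + 18 + 23 + 35 + 13 + 20 + 35 + 21 + 26 + 30)/10 = 25.3000
Numerator Σ_{t=1}^{8}(x_t−x̄)(x_{t+2}−x̄) = -219.2800
Denominator Σ(x_t−x̄)² = 512.1000
r_2 = -219.2800 / 512.1000 = -0.428

-0.428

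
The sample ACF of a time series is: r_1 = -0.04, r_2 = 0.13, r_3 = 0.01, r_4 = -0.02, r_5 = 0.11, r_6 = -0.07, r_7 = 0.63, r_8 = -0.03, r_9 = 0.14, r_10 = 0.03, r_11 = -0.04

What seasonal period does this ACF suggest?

7

The largest autocorrelation is r_7 = 0.63; the remaining lags stay at or below 0.14.
The dominant spike at lag 7 indicates a seasonal period of 7.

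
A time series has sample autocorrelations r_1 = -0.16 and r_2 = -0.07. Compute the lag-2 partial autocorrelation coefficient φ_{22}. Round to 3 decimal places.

-0.098

φ_{22} = (r_2 − r_1²) / (1 − r_1²)
r_1² = (-0.16)² = 0.0256
Numerator = -0.07 − 0.0256 = -0.0956; denominator = 1 − 0.0256 = 0.9744
φ_{22} = -0.0956 / 0.9744 = -0.098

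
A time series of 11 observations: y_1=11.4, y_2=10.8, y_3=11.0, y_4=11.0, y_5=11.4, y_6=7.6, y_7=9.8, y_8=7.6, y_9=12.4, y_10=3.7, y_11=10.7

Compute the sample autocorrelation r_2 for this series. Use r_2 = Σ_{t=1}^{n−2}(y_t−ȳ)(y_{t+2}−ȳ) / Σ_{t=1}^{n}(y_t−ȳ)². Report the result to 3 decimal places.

0.364

Mean ȳ = (11.4 + 10.8 + 11.0 + 11.0 + 11.4 + 7.6 + 9.8 + 7.6 + 12.4 + 3.7 + 10.7)/11 = 9.7636
Numerator Σ_{t=1}^{9}(y_t−ȳ)(y_{t+2}−ȳ) = 23.0774
Denominator Σ(y_t−ȳ)² = 63.4455
r_2 = 23.0774 / 63.4455 = 0.364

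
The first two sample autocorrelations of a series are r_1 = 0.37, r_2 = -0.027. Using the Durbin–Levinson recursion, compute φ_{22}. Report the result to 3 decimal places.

-0.190

φ_{22} = (r_2 − r_1²) / (1 − r_1²)
r_1² = (0.37)² = 0.1369
Numerator = -0.027 − 0.1369 = -0.1639; denominator = 1 − 0.1369 = 0.8631
φ_{22} = -0.1639 / 0.8631 = -0.190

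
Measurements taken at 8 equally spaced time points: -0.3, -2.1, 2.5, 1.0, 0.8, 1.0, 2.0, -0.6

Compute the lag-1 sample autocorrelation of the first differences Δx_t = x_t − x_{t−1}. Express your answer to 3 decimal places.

-0.497

First differences Δx: -1.8, 4.6, -1.5, -0.2, 0.2, 1.0, -2.6
Mean of differences = -0.0429
Numerator Σ(Δx_t−Δx̄)(Δx_{t+1}−Δx̄) = -17.1461
Denominator Σ(Δx_t−Δx̄)² = 34.4771
r_1(Δx) = -17.1461 / 34.4771 = -0.497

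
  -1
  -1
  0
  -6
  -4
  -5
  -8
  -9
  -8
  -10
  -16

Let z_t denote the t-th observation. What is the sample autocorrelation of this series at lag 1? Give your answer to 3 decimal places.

Mean z̄ = (-1 − 1 + 0 − 6 − 4 − 5 − 8 − 9 − 8 − 10 − 16)/11 = -6.1818
Numerator Σ_{t=1}^{10}(z_t−z̄)(z_{t+1}−z̄) = 115.5124
Denominator Σ(z_t−z̄)² = 223.6364
r_1 = 115.5124 / 223.6364 = 0.517

0.517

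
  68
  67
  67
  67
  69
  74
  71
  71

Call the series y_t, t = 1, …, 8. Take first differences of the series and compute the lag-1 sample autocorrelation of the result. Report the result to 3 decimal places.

First differences Δy: -1, 0, 0, 2, 5, -3, 0
Mean of differences = 0.4286
Numerator Σ(Δy_t−Δȳ)(Δy_{t+1}−Δȳ) = -6.8980
Denominator Σ(Δy_t−Δȳ)² = 37.7143
r_1(Δy) = -6.8980 / 37.7143 = -0.183

-0.183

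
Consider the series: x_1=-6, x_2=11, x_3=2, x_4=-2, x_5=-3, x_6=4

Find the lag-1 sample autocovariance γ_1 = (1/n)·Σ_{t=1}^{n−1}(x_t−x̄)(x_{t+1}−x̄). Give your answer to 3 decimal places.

Mean x̄ = (-6 + 11 + 2 − 2 − 3 + 4)/6 = 1.0000
Σ_{t=1}^{5}(x_t−x̄)(x_{t+1}−x̄) = -63.0000
γ_1 = -63.0000 / 6 = -10.500

-10.500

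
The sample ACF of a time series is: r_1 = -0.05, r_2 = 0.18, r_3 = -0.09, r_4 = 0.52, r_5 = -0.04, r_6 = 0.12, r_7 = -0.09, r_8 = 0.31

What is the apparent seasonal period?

The largest autocorrelation is r_4 = 0.52, with a weaker echo at lag 8 (0.31); the remaining lags stay at or below 0.18.
The dominant spike at lag 4 indicates a seasonal period of 4.

4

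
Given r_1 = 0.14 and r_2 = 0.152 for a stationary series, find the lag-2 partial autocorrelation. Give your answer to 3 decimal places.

0.135

φ_{22} = (r_2 − r_1²) / (1 − r_1²)
r_1² = (0.14)² = 0.0196
Numerator = 0.152 − 0.0196 = 0.1324; denominator = 1 − 0.0196 = 0.9804
φ_{22} = 0.1324 / 0.9804 = 0.135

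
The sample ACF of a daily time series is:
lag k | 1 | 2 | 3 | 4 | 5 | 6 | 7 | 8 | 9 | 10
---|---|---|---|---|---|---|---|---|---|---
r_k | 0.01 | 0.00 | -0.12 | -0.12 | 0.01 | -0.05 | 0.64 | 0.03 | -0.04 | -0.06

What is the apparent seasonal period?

7

The largest autocorrelation is r_7 = 0.64; the remaining lags stay at or below 0.03.
The dominant spike at lag 7 indicates a seasonal period of 7.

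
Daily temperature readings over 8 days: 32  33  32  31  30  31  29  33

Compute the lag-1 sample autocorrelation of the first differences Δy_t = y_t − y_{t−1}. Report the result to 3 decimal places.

First differences Δy: 1, -1, -1, -1, 1, -2, 4
Mean of differences = 0.1429
Numerator Σ(Δy_t−Δȳ)(Δy_{t+1}−Δȳ) = -9.4490
Denominator Σ(Δy_t−Δȳ)² = 24.8571
r_1(Δy) = -9.4490 / 24.8571 = -0.380

-0.380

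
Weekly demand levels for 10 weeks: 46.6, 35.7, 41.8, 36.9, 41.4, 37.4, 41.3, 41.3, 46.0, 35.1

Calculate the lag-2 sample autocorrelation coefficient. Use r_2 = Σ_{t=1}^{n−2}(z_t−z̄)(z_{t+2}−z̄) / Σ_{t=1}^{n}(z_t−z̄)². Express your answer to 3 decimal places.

Mean z̄ = (46.6 + 35.7 + 41.8 + 36.9 + 41.4 + 37.4 + 41.3 + 41.3 + 46.0 + 35.1)/10 = 40.3500
Numerator Σ_{t=1}^{8}(z_t−z̄)(z_{t+2}−z̄) = 35.3800
Denominator Σ(z_t−z̄)² = 145.7850
r_2 = 35.3800 / 145.7850 = 0.243

0.243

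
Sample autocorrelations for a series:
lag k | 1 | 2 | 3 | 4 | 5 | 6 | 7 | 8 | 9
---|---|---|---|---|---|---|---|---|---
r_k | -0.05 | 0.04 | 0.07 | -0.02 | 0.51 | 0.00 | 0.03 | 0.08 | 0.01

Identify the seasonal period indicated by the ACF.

5

The largest autocorrelation is r_5 = 0.51; the remaining lags stay at or below 0.08.
The dominant spike at lag 5 indicates a seasonal period of 5.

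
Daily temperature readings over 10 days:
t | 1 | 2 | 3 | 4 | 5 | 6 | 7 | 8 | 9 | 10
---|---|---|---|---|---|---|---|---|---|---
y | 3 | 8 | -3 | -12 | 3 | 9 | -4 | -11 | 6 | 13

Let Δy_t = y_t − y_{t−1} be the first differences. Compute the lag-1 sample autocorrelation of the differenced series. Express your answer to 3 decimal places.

First differences Δy: 5, -11, -9, 15, 6, -13, -7, 17, 7
Mean of differences = 1.1111
Numerator Σ(Δy_t−Δȳ)(Δy_{t+1}−Δȳ) = 12.9877
Denominator Σ(Δy_t−Δȳ)² = 1032.8889
r_1(Δy) = 12.9877 / 1032.8889 = 0.013

0.013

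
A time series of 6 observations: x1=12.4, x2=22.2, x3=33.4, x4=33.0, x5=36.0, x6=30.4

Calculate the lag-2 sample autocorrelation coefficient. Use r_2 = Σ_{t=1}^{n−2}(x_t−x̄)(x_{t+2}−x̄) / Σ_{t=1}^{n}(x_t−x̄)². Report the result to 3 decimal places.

-0.142

Mean x̄ = (12.4 + 22.2 + 33.4 + 33.0 + 36.0 + 30.4)/6 = 27.9000
Σ(x_t−x̄)(x_{t+2}−x̄) = (-85.2500) + (-29.0700) + (44.5500) + (12.7500) = -57.0200
Denominator Σ(x_t−x̄)² = 400.8600
r_2 = -57.0200 / 400.8600 = -0.142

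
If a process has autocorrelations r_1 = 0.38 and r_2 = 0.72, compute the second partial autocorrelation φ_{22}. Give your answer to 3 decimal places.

φ_{22} = (r_2 − r_1²) / (1 − r_1²)
r_1² = (0.38)² = 0.1444
Numerator = 0.72 − 0.1444 = 0.5756; denominator = 1 − 0.1444 = 0.8556
φ_{22} = 0.5756 / 0.8556 = 0.673

0.673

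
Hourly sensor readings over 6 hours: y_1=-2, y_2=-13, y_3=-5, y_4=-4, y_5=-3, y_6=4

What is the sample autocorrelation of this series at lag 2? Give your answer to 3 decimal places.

Mean ȳ = (-2 − 13 − 5 − 4 − 3 + 4)/6 = -3.8333
Deviations from mean: 1.8333, -9.1667, -1.1667, -0.1667, 0.8333, 7.8333
Numerator Σ_{t=1}^{4}(y_t−ȳ)(y_{t+2}−ȳ) = -2.8889
Denominator Σ(y_t−ȳ)² = 150.8333
r_2 = -2.8889 / 150.8333 = -0.019

-0.019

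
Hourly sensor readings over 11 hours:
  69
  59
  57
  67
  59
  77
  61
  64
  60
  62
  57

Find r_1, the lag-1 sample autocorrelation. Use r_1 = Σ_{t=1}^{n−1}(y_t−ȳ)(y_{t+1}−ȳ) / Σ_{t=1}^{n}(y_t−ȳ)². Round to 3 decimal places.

Mean ȳ = (69 + 59 + 57 + 67 + 59 + 77 + 61 + 64 + 60 + 62 + 57)/11 = 62.9091
Numerator Σ_{t=1}^{10}(y_t−ȳ)(y_{t+1}−ȳ) = -120.0992
Denominator Σ(y_t−ȳ)² = 366.9091
r_1 = -120.0992 / 366.9091 = -0.327

-0.327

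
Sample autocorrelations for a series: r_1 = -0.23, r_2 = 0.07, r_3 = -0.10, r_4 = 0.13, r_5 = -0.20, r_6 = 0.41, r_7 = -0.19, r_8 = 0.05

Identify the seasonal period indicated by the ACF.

The largest autocorrelation is r_6 = 0.41; the remaining lags stay at or below 0.13.
The dominant spike at lag 6 indicates a seasonal period of 6.

6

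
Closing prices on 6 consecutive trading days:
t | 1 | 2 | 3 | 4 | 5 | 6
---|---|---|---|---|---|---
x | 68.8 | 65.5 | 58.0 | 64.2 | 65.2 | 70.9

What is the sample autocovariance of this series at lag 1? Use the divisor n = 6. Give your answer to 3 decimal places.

1.318

Mean x̄ = (68.8 + 65.5 + 58.0 + 64.2 + 65.2 + 70.9)/6 = 65.4333
Deviations: 3.3667, 0.0667, -7.4333, -1.2333, -0.2333, 5.4667
Σ_{t=1}^{5}(x_t−x̄)(x_{t+1}−x̄) = 7.9089
γ_1 = 7.9089 / 6 = 1.318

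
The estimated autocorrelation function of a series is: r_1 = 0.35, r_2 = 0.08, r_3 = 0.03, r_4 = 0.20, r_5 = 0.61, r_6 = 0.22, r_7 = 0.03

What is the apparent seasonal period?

5

The largest autocorrelation is r_5 = 0.61; the remaining lags stay at or below 0.35. The elevated value at lag 1 (0.35), dropping to 0.08 at lag 2, reflects decaying short-term dependence rather than seasonality.
The dominant spike at lag 5 indicates a seasonal period of 5.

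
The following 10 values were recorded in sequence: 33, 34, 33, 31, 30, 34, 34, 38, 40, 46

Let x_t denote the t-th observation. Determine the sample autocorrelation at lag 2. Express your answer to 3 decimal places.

Mean x̄ = (33 + 34 + 33 + 31 + 30 + 34 + 34 + 38 + 40 + 46)/10 = 35.3000
Numerator Σ_{t=1}^{8}(x_t−x̄)(x_{t+2}−x̄) = 54.8200
Denominator Σ(x_t−x̄)² = 206.1000
r_2 = 54.8200 / 206.1000 = 0.266

0.266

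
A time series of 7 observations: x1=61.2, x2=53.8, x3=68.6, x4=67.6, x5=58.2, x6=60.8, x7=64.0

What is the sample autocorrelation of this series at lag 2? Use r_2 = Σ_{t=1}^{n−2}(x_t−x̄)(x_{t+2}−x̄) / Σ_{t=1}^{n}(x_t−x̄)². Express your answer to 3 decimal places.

Mean x̄ = (61.2 + 53.8 + 68.6 + 67.6 + 58.2 + 60.8 + 64.0)/7 = 62.0286
Deviations from mean: -0.8286, -8.2286, 6.5714, 5.5714, -3.8286, -1.2286, 1.9714
Σ(x_t−x̄)(x_{t+2}−x̄) = (-5.4449) + (-45.8449) + (-25.1592) + (-6.8449) + (-7.5478) = -90.8416
Denominator Σ(x_t−x̄)² = 162.6743
r_2 = -90.8416 / 162.6743 = -0.558

-0.558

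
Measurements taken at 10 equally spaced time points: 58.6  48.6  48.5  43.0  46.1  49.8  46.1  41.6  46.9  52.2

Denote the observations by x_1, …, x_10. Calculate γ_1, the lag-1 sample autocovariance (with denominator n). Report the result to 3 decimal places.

2.326

Mean x̄ = (58.6 + 48.6 + 48.5 + 43.0 + 46.1 + 49.8 + 46.1 + 41.6 + 46.9 + 52.2)/10 = 48.1400
Σ_{t=1}^{9}(x_t−x̄)(x_{t+1}−x̄) = 23.2564
γ_1 = 23.2564 / 10 = 2.326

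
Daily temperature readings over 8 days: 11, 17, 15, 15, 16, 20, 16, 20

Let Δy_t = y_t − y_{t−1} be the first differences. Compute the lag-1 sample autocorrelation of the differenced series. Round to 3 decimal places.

First differences Δy: 6, -2, 0, 1, 4, -4, 4
Mean of differences = 1.2857
Numerator Σ(Δy_t−Δȳ)(Δy_{t+1}−Δȳ) = -40.3673
Denominator Σ(Δy_t−Δȳ)² = 77.4286
r_1(Δy) = -40.3673 / 77.4286 = -0.521

-0.521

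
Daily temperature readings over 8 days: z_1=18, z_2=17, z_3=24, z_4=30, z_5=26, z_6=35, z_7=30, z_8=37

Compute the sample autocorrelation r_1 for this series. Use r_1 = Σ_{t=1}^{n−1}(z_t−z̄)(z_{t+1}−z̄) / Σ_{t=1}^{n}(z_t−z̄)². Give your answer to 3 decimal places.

0.413

Mean z̄ = (18 + 17 + 24 + 30 + 26 + 35 + 30 + 37)/8 = 27.1250
Deviations from mean: -9.1250, -10.1250, -3.1250, 2.8750, -1.1250, 7.8750, 2.8750, 9.8750
Numerator Σ_{t=1}^{7}(z_t−z̄)(z_{t+1}−z̄) = 153.9844
Denominator Σ(z_t−z̄)² = 372.8750
r_1 = 153.9844 / 372.8750 = 0.413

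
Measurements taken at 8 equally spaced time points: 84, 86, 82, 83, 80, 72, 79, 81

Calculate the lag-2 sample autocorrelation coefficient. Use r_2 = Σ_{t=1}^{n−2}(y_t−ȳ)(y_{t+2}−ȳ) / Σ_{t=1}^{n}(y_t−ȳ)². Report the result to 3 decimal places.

Mean ȳ = (84 + 86 + 82 + 83 + 80 + 72 + 79 + 81)/8 = 80.8750
Deviations from mean: 3.1250, 5.1250, 1.1250, 2.1250, -0.8750, -8.8750, -1.8750, 0.1250
Σ(y_t−ȳ)(y_{t+2}−ȳ) = (3.5156) + (10.8906) + (-0.9844) + (-18.8594) + (1.6406) + (-1.1094) = -4.9063
Denominator Σ(y_t−ȳ)² = 124.8750
r_2 = -4.9063 / 124.8750 = -0.039

-0.039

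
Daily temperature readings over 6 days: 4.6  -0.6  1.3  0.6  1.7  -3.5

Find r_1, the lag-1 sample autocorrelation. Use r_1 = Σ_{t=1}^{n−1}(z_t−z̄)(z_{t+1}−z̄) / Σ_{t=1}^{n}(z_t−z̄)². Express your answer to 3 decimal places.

Mean z̄ = (4.6 − 0.6 + 1.3 + 0.6 + 1.7 − 3.5)/6 = 0.6833
Deviations from mean: 3.9167, -1.2833, 0.6167, -0.0833, 1.0167, -4.1833
Σ(z_t−z̄)(z_{t+1}−z̄) = (-5.0264) + (-0.7914) + (-0.0514) + (-0.0847) + (-4.2531) = -10.2069
Denominator Σ(z_t−z̄)² = 35.9083
r_1 = -10.2069 / 35.9083 = -0.284

-0.284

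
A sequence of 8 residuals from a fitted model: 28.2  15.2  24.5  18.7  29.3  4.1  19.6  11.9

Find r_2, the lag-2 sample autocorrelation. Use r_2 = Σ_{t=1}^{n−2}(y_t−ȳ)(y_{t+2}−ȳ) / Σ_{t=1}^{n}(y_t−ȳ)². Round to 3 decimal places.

0.442

Mean ȳ = (28.2 + 15.2 + 24.5 + 18.7 + 29.3 + 4.1 + 19.6 + 11.9)/8 = 18.9375
Deviations from mean: 9.2625, -3.7375, 5.5625, -0.2375, 10.3625, -14.8375, 0.6625, -7.0375
Σ(y_t−ȳ)(y_{t+2}−ȳ) = (51.5227) + (0.8877) + (57.6414) + (3.5239) + (6.8652) + (104.4189) = 224.8597
Denominator Σ(y_t−ȳ)² = 508.2588
r_2 = 224.8597 / 508.2588 = 0.442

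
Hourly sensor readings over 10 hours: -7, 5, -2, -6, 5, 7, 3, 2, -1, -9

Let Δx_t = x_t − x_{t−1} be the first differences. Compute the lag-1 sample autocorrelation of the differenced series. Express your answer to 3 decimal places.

First differences Δx: 12, -7, -4, 11, 2, -4, -1, -3, -8
Mean of differences = -0.2222
Numerator Σ(Δx_t−Δx̄)(Δx_{t+1}−Δx̄) = -56.3827
Denominator Σ(Δx_t−Δx̄)² = 423.5556
r_1(Δx) = -56.3827 / 423.5556 = -0.133

-0.133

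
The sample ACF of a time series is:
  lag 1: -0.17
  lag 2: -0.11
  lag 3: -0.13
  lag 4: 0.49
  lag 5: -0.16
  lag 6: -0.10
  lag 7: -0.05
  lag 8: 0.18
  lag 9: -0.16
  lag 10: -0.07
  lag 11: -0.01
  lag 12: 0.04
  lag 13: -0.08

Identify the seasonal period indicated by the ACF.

4

The largest autocorrelation is r_4 = 0.49, with a weaker echo at lag 8 (0.18); the remaining lags stay at or below 0.04.
The dominant spike at lag 4 indicates a seasonal period of 4.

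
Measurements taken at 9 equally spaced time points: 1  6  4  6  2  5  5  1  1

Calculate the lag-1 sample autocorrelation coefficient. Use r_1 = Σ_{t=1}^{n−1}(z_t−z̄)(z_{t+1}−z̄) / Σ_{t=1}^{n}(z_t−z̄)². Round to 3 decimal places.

-0.124

Mean z̄ = (1 + 6 + 4 + 6 + 2 + 5 + 5 + 1 + 1)/9 = 3.4444
Numerator Σ_{t=1}^{8}(z_t−z̄)(z_{t+1}−z̄) = -4.7531
Denominator Σ(z_t−z̄)² = 38.2222
r_1 = -4.7531 / 38.2222 = -0.124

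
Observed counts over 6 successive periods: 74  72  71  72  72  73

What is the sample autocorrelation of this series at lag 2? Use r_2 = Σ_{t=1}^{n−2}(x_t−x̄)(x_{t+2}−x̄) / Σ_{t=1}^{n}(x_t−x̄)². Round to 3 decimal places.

-0.354

Mean x̄ = (74 + 72 + 71 + 72 + 72 + 73)/6 = 72.3333
Deviations from mean: 1.6667, -0.3333, -1.3333, -0.3333, -0.3333, 0.6667
Numerator Σ_{t=1}^{4}(x_t−x̄)(x_{t+2}−x̄) = -1.8889
Denominator Σ(x_t−x̄)² = 5.3333
r_2 = -1.8889 / 5.3333 = -0.354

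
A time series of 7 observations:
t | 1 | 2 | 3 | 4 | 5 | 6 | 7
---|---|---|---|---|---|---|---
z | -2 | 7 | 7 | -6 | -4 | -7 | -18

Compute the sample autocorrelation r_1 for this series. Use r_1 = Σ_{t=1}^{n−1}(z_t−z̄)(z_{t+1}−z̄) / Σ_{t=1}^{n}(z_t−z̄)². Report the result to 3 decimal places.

0.333

Mean z̄ = (-2 + 7 + 7 − 6 − 4 − 7 − 18)/7 = -3.2857
Deviations from mean: 1.2857, 10.2857, 10.2857, -2.7143, -0.7143, -3.7143, -14.7143
Σ(z_t−z̄)(z_{t+1}−z̄) = (13.2245) + (105.7959) + (-27.9184) + (1.9388) + (2.6531) + (54.6531) = 150.3469
Denominator Σ(z_t−z̄)² = 451.4286
r_1 = 150.3469 / 451.4286 = 0.333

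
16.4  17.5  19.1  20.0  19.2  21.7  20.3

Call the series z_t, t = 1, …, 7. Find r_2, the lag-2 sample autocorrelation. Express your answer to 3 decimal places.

Mean z̄ = (16.4 + 17.5 + 19.1 + 20.0 + 19.2 + 21.7 + 20.3)/7 = 19.1714
Numerator Σ_{t=1}^{5}(z_t−z̄)(z_{t+2}−z̄) = 0.9384
Denominator Σ(z_t−z̄)² = 18.8343
r_2 = 0.9384 / 18.8343 = 0.050

0.050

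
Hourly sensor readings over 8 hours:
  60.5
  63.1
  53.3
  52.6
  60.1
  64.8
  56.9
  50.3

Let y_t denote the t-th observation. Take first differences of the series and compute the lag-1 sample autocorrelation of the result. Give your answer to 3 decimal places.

First differences Δy: 2.6, -9.8, -0.7, 7.5, 4.7, -7.9, -6.6
Mean of differences = -1.4571
Numerator Σ(Δy_t−Δȳ)(Δy_{t+1}−Δȳ) = 15.2324
Denominator Σ(Δy_t−Δȳ)² = 272.7371
r_1(Δy) = 15.2324 / 272.7371 = 0.056

0.056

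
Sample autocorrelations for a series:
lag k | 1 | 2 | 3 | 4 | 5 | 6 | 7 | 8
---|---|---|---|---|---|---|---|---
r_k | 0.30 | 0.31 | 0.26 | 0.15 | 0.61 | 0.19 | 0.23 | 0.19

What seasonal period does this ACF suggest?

5

The largest autocorrelation is r_5 = 0.61; the remaining lags stay at or below 0.31.
The dominant spike at lag 5 indicates a seasonal period of 5.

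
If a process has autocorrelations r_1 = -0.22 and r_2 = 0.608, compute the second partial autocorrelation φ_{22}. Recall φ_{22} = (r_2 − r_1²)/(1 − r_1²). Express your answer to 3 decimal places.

0.588

φ_{22} = (r_2 − r_1²) / (1 − r_1²)
r_1² = (-0.22)² = 0.0484
Numerator = 0.608 − 0.0484 = 0.5596; denominator = 1 − 0.0484 = 0.9516
φ_{22} = 0.5596 / 0.9516 = 0.588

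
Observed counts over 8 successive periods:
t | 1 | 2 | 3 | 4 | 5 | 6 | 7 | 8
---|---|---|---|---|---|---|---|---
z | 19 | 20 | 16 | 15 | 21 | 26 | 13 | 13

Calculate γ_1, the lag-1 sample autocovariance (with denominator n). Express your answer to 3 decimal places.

Mean z̄ = (19 + 20 + 16 + 15 + 21 + 26 + 13 + 13)/8 = 17.8750
Σ_{t=1}^{7}(z_t−z̄)(z_{t+1}−z̄) = 4.3594
γ_1 = 4.3594 / 8 = 0.545

0.545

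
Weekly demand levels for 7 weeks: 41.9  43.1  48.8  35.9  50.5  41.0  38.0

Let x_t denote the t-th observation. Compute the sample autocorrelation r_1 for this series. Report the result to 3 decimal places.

Mean x̄ = (41.9 + 43.1 + 48.8 + 35.9 + 50.5 + 41.0 + 38.0)/7 = 42.7429
Deviations from mean: -0.8429, 0.3571, 6.0571, -6.8429, 7.7571, -1.7429, -4.7429
Numerator Σ_{t=1}^{6}(x_t−x̄)(x_{t+1}−x̄) = -97.9204
Denominator Σ(x_t−x̄)² = 170.0571
r_1 = -97.9204 / 170.0571 = -0.576

-0.576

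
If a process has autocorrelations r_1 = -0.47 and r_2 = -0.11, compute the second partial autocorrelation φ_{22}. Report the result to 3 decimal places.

φ_{22} = (r_2 − r_1²) / (1 − r_1²)
r_1² = (-0.47)² = 0.2209
Numerator = -0.11 − 0.2209 = -0.3309; denominator = 1 − 0.2209 = 0.7791
φ_{22} = -0.3309 / 0.7791 = -0.425

-0.425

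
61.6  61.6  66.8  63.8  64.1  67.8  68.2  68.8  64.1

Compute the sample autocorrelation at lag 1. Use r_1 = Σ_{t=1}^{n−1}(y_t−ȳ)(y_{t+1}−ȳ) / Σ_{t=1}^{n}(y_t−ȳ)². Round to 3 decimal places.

0.297

Mean ȳ = (61.6 + 61.6 + 66.8 + 63.8 + 64.1 + 67.8 + 68.2 + 68.8 + 64.1)/9 = 65.2000
Numerator Σ_{t=1}^{8}(y_t−ȳ)(y_{t+1}−ȳ) = 18.2800
Denominator Σ(y_t−ȳ)² = 61.5800
r_1 = 18.2800 / 61.5800 = 0.297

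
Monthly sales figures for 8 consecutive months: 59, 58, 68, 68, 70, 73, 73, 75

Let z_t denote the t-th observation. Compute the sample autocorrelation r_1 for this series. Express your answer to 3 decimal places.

0.563

Mean z̄ = (59 + 58 + 68 + 68 + 70 + 73 + 73 + 75)/8 = 68.0000
Deviations from mean: -9.0000, -10.0000, 0.0000, 0.0000, 2.0000, 5.0000, 5.0000, 7.0000
Σ(z_t−z̄)(z_{t+1}−z̄) = (90.0000) + (0.0000) + (0.0000) + (0.0000) + (10.0000) + (25.0000) + (35.0000) = 160.0000
Denominator Σ(z_t−z̄)² = 284.0000
r_1 = 160.0000 / 284.0000 = 0.563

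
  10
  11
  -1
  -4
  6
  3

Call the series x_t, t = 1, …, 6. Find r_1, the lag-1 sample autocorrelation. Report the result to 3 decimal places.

0.166

Mean x̄ = (10 + 11 − 1 − 4 + 6 + 3)/6 = 4.1667
Numerator Σ_{t=1}^{5}(x_t−x̄)(x_{t+1}−x̄) = 29.6389
Denominator Σ(x_t−x̄)² = 178.8333
r_1 = 29.6389 / 178.8333 = 0.166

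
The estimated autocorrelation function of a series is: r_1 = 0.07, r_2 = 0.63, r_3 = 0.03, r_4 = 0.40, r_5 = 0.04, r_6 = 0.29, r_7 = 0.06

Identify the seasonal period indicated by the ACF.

The largest autocorrelation is r_2 = 0.63, with weaker echoes at lags 4 (0.40) and 6 (0.29); the remaining lags stay at or below 0.07.
The dominant spike at lag 2 indicates a seasonal period of 2.

2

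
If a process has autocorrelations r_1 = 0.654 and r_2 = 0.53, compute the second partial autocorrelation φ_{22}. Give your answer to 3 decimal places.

φ_{22} = (r_2 − r_1²) / (1 − r_1²)
r_1² = (0.654)² = 0.427716
Numerator = 0.53 − 0.4277 = 0.1023; denominator = 1 − 0.4277 = 0.5723
φ_{22} = 0.1023 / 0.5723 = 0.179

0.179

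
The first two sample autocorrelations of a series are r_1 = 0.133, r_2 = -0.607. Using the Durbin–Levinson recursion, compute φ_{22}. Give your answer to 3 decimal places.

φ_{22} = (r_2 − r_1²) / (1 − r_1²)
r_1² = (0.133)² = 0.017689
Numerator = -0.607 − 0.0177 = -0.6247; denominator = 1 − 0.0177 = 0.9823
φ_{22} = -0.6247 / 0.9823 = -0.636

-0.636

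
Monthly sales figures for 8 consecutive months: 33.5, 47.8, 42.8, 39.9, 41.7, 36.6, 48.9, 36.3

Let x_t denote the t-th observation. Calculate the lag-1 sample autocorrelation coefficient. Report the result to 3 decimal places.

Mean x̄ = (33.5 + 47.8 + 42.8 + 39.9 + 41.7 + 36.6 + 48.9 + 36.3)/8 = 40.9375
Deviations from mean: -7.4375, 6.8625, 1.8625, -1.0375, 0.7625, -4.3375, 7.9625, -4.6375
Numerator Σ_{t=1}^{7}(x_t−x̄)(x_{t+1}−x̄) = -115.7527
Denominator Σ(x_t−x̄)² = 211.2588
r_1 = -115.7527 / 211.2588 = -0.548

-0.548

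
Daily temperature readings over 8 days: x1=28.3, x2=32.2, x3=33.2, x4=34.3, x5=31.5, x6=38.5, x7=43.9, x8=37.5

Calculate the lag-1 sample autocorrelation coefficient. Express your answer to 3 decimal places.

Mean x̄ = (28.3 + 32.2 + 33.2 + 34.3 + 31.5 + 38.5 + 43.9 + 37.5)/8 = 34.9250
Deviations from mean: -6.6250, -2.7250, -1.7250, -0.6250, -3.4250, 3.5750, 8.9750, 2.5750
Numerator Σ_{t=1}^{7}(x_t−x̄)(x_{t+1}−x̄) = 68.9244
Denominator Σ(x_t−x̄)² = 166.3750
r_1 = 68.9244 / 166.3750 = 0.414

0.414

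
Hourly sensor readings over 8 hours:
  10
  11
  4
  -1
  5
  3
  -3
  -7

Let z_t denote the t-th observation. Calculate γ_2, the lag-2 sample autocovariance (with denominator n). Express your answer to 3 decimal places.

Mean z̄ = (10 + 11 + 4 − 1 + 5 + 3 − 3 − 7)/8 = 2.7500
Σ_{t=1}^{6}(z_t−z̄)(z_{t+2}−z̄) = -35.3750
γ_2 = -35.3750 / 8 = -4.422

-4.422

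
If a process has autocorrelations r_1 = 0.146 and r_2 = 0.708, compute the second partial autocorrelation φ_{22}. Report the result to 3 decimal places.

0.702

φ_{22} = (r_2 − r_1²) / (1 − r_1²)
r_1² = (0.146)² = 0.021316
Numerator = 0.708 − 0.0213 = 0.6867; denominator = 1 − 0.0213 = 0.9787
φ_{22} = 0.6867 / 0.9787 = 0.702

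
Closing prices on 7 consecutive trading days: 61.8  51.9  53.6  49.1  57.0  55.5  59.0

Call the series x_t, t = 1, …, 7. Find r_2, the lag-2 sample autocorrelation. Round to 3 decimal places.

0.115

Mean x̄ = (61.8 + 51.9 + 53.6 + 49.1 + 57.0 + 55.5 + 59.0)/7 = 55.4143
Σ(x_t−x̄)(x_{t+2}−x̄) = (-11.5855) + (22.1902) + (-2.8769) + (-0.5412) + (5.6859) = 12.8724
Denominator Σ(x_t−x̄)² = 111.6686
r_2 = 12.8724 / 111.6686 = 0.115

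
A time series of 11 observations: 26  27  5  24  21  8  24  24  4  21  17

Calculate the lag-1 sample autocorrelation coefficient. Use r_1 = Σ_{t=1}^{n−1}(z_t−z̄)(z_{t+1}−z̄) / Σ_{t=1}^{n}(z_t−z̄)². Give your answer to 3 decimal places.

-0.390

Mean z̄ = (26 + 27 + 5 + 24 + 21 + 8 + 24 + 24 + 4 + 21 + 17)/11 = 18.2727
Numerator Σ_{t=1}^{10}(z_t−z̄)(z_{t+1}−z̄) = -286.9835
Denominator Σ(z_t−z̄)² = 736.1818
r_1 = -286.9835 / 736.1818 = -0.390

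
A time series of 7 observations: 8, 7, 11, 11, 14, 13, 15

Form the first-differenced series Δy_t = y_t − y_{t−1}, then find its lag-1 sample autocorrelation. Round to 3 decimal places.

First differences Δy: -1, 4, 0, 3, -1, 2
Mean of differences = 1.1667
Numerator Σ(Δy_t−Δȳ)(Δy_{t+1}−Δȳ) = -17.3611
Denominator Σ(Δy_t−Δȳ)² = 22.8333
r_1(Δy) = -17.3611 / 22.8333 = -0.760

-0.760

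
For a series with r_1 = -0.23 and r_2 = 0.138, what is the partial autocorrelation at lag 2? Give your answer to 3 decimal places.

0.090

φ_{22} = (r_2 − r_1²) / (1 − r_1²)
r_1² = (-0.23)² = 0.0529
Numerator = 0.138 − 0.0529 = 0.0851; denominator = 1 − 0.0529 = 0.9471
φ_{22} = 0.0851 / 0.9471 = 0.090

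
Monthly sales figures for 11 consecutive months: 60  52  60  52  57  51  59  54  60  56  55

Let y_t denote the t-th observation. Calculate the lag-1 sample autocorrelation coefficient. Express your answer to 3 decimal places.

-0.717

Mean ȳ = (60 + 52 + 60 + 52 + 57 + 51 + 59 + 54 + 60 + 56 + 55)/11 = 56.0000
Numerator Σ_{t=1}^{10}(y_t−ȳ)(y_{t+1}−ȳ) = -86.0000
Denominator Σ(y_t−ȳ)² = 120.0000
r_1 = -86.0000 / 120.0000 = -0.717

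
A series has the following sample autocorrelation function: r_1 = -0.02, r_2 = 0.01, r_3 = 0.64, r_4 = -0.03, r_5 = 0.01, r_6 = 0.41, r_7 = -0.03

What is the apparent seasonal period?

The largest autocorrelation is r_3 = 0.64, with a weaker echo at lag 6 (0.41); the remaining lags stay at or below 0.01.
The dominant spike at lag 3 indicates a seasonal period of 3.

3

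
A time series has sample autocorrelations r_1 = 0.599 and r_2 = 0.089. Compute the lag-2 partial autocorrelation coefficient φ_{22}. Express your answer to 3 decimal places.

-0.421

φ_{22} = (r_2 − r_1²) / (1 − r_1²)
r_1² = (0.599)² = 0.358801
Numerator = 0.089 − 0.3588 = -0.2698; denominator = 1 − 0.3588 = 0.6412
φ_{22} = -0.2698 / 0.6412 = -0.421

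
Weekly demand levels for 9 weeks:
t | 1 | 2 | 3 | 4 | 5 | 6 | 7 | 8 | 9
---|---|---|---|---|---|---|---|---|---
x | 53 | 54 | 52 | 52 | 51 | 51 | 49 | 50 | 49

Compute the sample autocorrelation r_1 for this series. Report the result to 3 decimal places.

Mean x̄ = (53 + 54 + 52 + 52 + 51 + 51 + 49 + 50 + 49)/9 = 51.2222
Numerator Σ_{t=1}^{8}(x_t−x̄)(x_{t+1}−x̄) = 13.5062
Denominator Σ(x_t−x̄)² = 23.5556
r_1 = 13.5062 / 23.5556 = 0.573

0.573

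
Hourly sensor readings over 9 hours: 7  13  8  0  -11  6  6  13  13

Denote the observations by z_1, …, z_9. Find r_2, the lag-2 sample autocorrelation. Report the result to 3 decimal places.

-0.150

Mean z̄ = (7 + 13 + 8 + 0 − 11 + 6 + 6 + 13 + 13)/9 = 6.1111
Σ(z_t−z̄)(z_{t+2}−z̄) = (1.6790) + (-42.0988) + (-32.3210) + (0.6790) + (1.9012) + (-0.7654) + (-0.7654) = -71.6914
Denominator Σ(z_t−z̄)² = 476.8889
r_2 = -71.6914 / 476.8889 = -0.150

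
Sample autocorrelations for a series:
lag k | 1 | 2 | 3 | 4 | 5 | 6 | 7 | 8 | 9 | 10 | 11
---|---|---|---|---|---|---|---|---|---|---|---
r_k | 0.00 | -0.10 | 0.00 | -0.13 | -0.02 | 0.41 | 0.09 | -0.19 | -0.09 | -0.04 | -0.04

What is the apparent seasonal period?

6

The largest autocorrelation is r_6 = 0.41; the remaining lags stay at or below 0.09.
The dominant spike at lag 6 indicates a seasonal period of 6.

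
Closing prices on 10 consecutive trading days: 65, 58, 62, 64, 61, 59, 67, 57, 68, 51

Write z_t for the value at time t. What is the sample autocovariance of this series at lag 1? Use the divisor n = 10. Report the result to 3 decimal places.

Mean z̄ = (65 + 58 + 62 + 64 + 61 + 59 + 67 + 57 + 68 + 51)/10 = 61.2000
Σ_{t=1}^{9}(z_t−z̄)(z_{t+1}−z̄) = -147.6400
γ_1 = -147.6400 / 10 = -14.764

-14.764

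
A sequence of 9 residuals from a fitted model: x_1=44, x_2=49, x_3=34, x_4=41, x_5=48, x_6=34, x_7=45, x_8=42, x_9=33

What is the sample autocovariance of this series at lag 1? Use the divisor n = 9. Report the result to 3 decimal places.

-12.631

Mean x̄ = (44 + 49 + 34 + 41 + 48 + 34 + 45 + 42 + 33)/9 = 41.1111
Σ_{t=1}^{8}(x_t−x̄)(x_{t+1}−x̄) = -113.6790
γ_1 = -113.6790 / 9 = -12.631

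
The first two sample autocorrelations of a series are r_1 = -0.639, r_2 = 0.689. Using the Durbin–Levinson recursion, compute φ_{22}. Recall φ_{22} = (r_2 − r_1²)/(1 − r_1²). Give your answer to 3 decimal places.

φ_{22} = (r_2 − r_1²) / (1 − r_1²)
r_1² = (-0.639)² = 0.408321
Numerator = 0.689 − 0.4083 = 0.2807; denominator = 1 − 0.4083 = 0.5917
φ_{22} = 0.2807 / 0.5917 = 0.474

0.474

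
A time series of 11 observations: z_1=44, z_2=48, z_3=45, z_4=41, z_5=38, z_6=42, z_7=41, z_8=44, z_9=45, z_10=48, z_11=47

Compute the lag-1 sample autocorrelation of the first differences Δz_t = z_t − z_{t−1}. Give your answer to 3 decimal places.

-0.048

First differences Δz: 4, -3, -4, -3, 4, -1, 3, 1, 3, -1
Mean of differences = 0.3000
Numerator Σ(Δz_t−Δz̄)(Δz_{t+1}−Δz̄) = -4.0900
Denominator Σ(Δz_t−Δz̄)² = 86.1000
r_1(Δz) = -4.0900 / 86.1000 = -0.048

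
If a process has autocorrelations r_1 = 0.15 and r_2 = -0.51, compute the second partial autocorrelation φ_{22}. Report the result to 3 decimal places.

φ_{22} = (r_2 − r_1²) / (1 − r_1²)
r_1² = (0.15)² = 0.0225
Numerator = -0.51 − 0.0225 = -0.5325; denominator = 1 − 0.0225 = 0.9775
φ_{22} = -0.5325 / 0.9775 = -0.545

-0.545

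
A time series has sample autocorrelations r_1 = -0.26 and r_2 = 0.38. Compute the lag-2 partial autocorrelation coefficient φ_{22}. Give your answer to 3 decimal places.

0.335

φ_{22} = (r_2 − r_1²) / (1 − r_1²)
r_1² = (-0.26)² = 0.0676
Numerator = 0.38 − 0.0676 = 0.3124; denominator = 1 − 0.0676 = 0.9324
φ_{22} = 0.3124 / 0.9324 = 0.335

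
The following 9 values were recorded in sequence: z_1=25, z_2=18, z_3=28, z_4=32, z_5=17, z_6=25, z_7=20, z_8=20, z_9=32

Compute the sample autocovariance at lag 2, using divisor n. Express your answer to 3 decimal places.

-8.027

Mean z̄ = (25 + 18 + 28 + 32 + 17 + 25 + 20 + 20 + 32)/9 = 24.1111
Σ_{t=1}^{7}(z_t−z̄)(z_{t+2}−z̄) = -72.2469
γ_2 = -72.2469 / 9 = -8.027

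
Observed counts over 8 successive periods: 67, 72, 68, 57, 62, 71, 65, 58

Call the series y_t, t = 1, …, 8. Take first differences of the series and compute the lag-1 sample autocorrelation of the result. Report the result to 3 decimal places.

-0.025

First differences Δy: 5, -4, -11, 5, 9, -6, -7
Mean of differences = -1.2857
Numerator Σ(Δy_t−Δȳ)(Δy_{t+1}−Δȳ) = -8.6531
Denominator Σ(Δy_t−Δȳ)² = 341.4286
r_1(Δy) = -8.6531 / 341.4286 = -0.025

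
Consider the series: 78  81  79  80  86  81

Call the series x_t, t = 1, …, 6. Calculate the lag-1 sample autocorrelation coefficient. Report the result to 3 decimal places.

Mean x̄ = (78 + 81 + 79 + 80 + 86 + 81)/6 = 80.8333
Deviations from mean: -2.8333, 0.1667, -1.8333, -0.8333, 5.1667, 0.1667
Numerator Σ_{t=1}^{5}(x_t−x̄)(x_{t+1}−x̄) = -2.6944
Denominator Σ(x_t−x̄)² = 38.8333
r_1 = -2.6944 / 38.8333 = -0.069

-0.069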